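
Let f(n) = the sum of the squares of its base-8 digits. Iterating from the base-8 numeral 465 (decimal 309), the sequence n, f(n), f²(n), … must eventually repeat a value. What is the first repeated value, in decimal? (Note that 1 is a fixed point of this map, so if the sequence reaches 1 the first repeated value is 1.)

309 = (4,6,5)_8 → 4² + 6² + 5² = 16 + 36 + 25 = 77
77 = (1,1,5)_8 → 1² + 1² + 5² = 1 + 1 + 25 = 27
27 = (3,3)_8 → 3² + 3² = 9 + 9 = 18
18 = (2,2)_8 → 2² + 2² = 4 + 4 = 8
8 = (1,0)_8 → 1² + 0² = 1 + 0 = 1  — reached the fixed point 1.
1 → 1, so 1 is the first repeated value.

1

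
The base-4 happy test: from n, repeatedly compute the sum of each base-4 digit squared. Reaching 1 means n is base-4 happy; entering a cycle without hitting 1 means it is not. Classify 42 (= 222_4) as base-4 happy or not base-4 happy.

42 = (2,2,2)_4 → 2² + 2² + 2² = 4 + 4 + 4 = 12
12 = (3,0)_4 → 3² + 0² = 9 + 0 = 9
9 = (2,1)_4 → 2² + 1² = 4 + 1 = 5
5 = (1,1)_4 → 1² + 1² = 1 + 1 = 2
2 = (2)_4 → 2² = 4
4 = (1,0)_4 → 1² + 0² = 1 + 0 = 1  — reached 1.

base-4 happy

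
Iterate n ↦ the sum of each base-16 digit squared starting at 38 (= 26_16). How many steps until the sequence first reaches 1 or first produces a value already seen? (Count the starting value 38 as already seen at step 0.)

38 = (2,6)_16 → 2² + 6² = 4 + 36 = 40
40 = (2,8)_16 → 2² + 8² = 4 + 64 = 68
68 = (4,4)_16 → 4² + 4² = 16 + 16 = 32
32 = (2,0)_16 → 2² + 0² = 4 + 0 = 4
4 = (4)_16 → 4² = 16
16 = (1,0)_16 → 1² + 0² = 1 + 0 = 1  — reached 1.
That took 6 steps.

6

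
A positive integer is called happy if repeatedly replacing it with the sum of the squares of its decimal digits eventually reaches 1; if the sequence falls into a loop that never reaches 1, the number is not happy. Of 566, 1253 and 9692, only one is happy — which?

566

566: 566 → 97 → 130 → 10 → 1  — reaches 1 (happy)
1253: 1253 → 39 → 90 → 81 → 65 → 61 → 37 → 58 → 89 → 145 → 42 → 20 → 4 → 16 → 37  — repeats 37 (not happy)
9692: 9692 → 202 → 8 → 64 → 52 → 29 → 85 → 89 → 145 → 42 → 20 → 4 → 16 → 37 → 58 → 89  — repeats 89 (not happy)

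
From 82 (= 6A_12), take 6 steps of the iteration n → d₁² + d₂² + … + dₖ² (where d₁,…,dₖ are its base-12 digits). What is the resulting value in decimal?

5

82 = (6,10)_12 → 136
136 = (11,4)_12 → 137
137 = (11,5)_12 → 146
146 = (1,0,2)_12 → 5
5 = (5)_12 → 25
25 = (2,1)_12 → 5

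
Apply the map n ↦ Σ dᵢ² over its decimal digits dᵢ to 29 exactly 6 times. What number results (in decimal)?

4

29 → 2² + 9² = 4 + 81 = 85
85 → 8² + 5² = 64 + 25 = 89
89 → 8² + 9² = 64 + 81 = 145
145 → 1² + 4² + 5² = 1 + 16 + 25 = 42
42 → 4² + 2² = 16 + 4 = 20
20 → 2² + 0² = 4 + 0 = 4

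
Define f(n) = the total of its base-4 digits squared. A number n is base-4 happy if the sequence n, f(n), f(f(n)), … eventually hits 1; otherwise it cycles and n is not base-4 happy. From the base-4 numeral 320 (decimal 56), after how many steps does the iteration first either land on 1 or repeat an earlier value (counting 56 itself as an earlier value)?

5

56 = (3,2,0)_4 → 13
13 = (3,1)_4 → 10
10 = (2,2)_4 → 8
8 = (2,0)_4 → 4
4 = (1,0)_4 → 1  — reached 1.
That took 5 steps.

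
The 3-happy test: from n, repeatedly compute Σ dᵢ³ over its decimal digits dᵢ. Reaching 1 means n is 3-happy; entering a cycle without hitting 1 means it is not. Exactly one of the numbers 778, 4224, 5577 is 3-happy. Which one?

778: 778 → 1198 → 1243 → 100 → 1  — reaches 1 (3-happy)
4224: 4224 → 144 → 129 → 738 → 882 → 1032 → 36 → 243 → 99 → 1458 → 702 → 351 → 153 → 153  — repeats 153 (not 3-happy)
5577: 5577 → 936 → 972 → 1080 → 513 → 153 → 153  — repeats 153 (not 3-happy)

778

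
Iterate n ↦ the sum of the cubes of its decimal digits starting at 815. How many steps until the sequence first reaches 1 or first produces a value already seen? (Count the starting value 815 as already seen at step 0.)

11

815 → 638
638 → 755
755 → 593
593 → 881
881 → 1025
1025 → 134
134 → 92
92 → 737
737 → 713
713 → 371
371 → 371  — 371 repeats.
That took 11 steps.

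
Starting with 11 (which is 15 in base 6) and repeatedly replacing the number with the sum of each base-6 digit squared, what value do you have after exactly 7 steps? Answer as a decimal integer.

11 = (1,5)_6 → 1² + 5² = 26
26 = (4,2)_6 → 4² + 2² = 20
20 = (3,2)_6 → 3² + 2² = 13
13 = (2,1)_6 → 2² + 1² = 5
5 = (5)_6 → 5² = 25
25 = (4,1)_6 → 4² + 1² = 17
17 = (2,5)_6 → 2² + 5² = 29

29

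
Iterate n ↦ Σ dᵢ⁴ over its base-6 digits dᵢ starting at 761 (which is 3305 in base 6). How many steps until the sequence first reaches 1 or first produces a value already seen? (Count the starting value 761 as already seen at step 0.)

761 = (3,3,0,5)_6 → 3⁴ + 3⁴ + 0⁴ + 5⁴ = 81 + 81 + 0 + 625 = 787
787 = (3,3,5,1)_6 → 3⁴ + 3⁴ + 5⁴ + 1⁴ = 81 + 81 + 625 + 1 = 788
788 = (3,3,5,2)_6 → 3⁴ + 3⁴ + 5⁴ + 2⁴ = 81 + 81 + 625 + 16 = 803
803 = (3,4,1,5)_6 → 3⁴ + 4⁴ + 1⁴ + 5⁴ = 81 + 256 + 1 + 625 = 963
963 = (4,2,4,3)_6 → 4⁴ + 2⁴ + 4⁴ + 3⁴ = 256 + 16 + 256 + 81 = 609
609 = (2,4,5,3)_6 → 2⁴ + 4⁴ + 5⁴ + 3⁴ = 16 + 256 + 625 + 81 = 978
978 = (4,3,1,0)_6 → 4⁴ + 3⁴ + 1⁴ + 0⁴ = 256 + 81 + 1 + 0 = 338
338 = (1,3,2,2)_6 → 1⁴ + 3⁴ + 2⁴ + 2⁴ = 1 + 81 + 16 + 16 = 114
114 = (3,1,0)_6 → 3⁴ + 1⁴ + 0⁴ = 81 + 1 + 0 = 82
82 = (2,1,4)_6 → 2⁴ + 1⁴ + 4⁴ = 16 + 1 + 256 = 273
273 = (1,1,3,3)_6 → 1⁴ + 1⁴ + 3⁴ + 3⁴ = 1 + 1 + 81 + 81 = 164
164 = (4,3,2)_6 → 4⁴ + 3⁴ + 2⁴ = 256 + 81 + 16 = 353
353 = (1,3,4,5)_6 → 1⁴ + 3⁴ + 4⁴ + 5⁴ = 1 + 81 + 256 + 625 = 963  — 963 repeats.
That took 13 steps.

13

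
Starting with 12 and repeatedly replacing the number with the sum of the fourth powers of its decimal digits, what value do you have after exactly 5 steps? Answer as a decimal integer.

12 → 17
17 → 2402
2402 → 288
288 → 8208
8208 → 8208

8208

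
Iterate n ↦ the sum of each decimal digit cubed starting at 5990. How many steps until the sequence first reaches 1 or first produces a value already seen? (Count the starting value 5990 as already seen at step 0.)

12

5990 → 5³ + 9³ + 9³ + 0³ = 125 + 729 + 729 + 0 = 1583
1583 → 1³ + 5³ + 8³ + 3³ = 1 + 125 + 512 + 27 = 665
665 → 6³ + 6³ + 5³ = 216 + 216 + 125 = 557
557 → 5³ + 5³ + 7³ = 125 + 125 + 343 = 593
593 → 5³ + 9³ + 3³ = 125 + 729 + 27 = 881
881 → 8³ + 8³ + 1³ = 512 + 512 + 1 = 1025
1025 → 1³ + 0³ + 2³ + 5³ = 1 + 0 + 8 + 125 = 134
134 → 1³ + 3³ + 4³ = 1 + 27 + 64 = 92
92 → 9³ + 2³ = 729 + 8 = 737
737 → 7³ + 3³ + 7³ = 343 + 27 + 343 = 713
713 → 7³ + 1³ + 3³ = 343 + 1 + 27 = 371
371 → 3³ + 7³ + 1³ = 27 + 343 + 1 = 371  — 371 repeats.
That took 12 steps.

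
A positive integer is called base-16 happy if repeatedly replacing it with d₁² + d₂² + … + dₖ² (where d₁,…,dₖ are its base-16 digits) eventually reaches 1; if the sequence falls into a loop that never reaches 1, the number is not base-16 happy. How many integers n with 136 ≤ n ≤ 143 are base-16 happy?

136: 136 → 128 → 64 → 16 → 1  — base-16 happy
137: 137 → 145 → 82 → 29 → 170 → 200 → 208 → 169 → 181 → 146 → 85 → 50 → 13 → 169  — not base-16 happy
138: 138 → 164 → 116 → 65 → 17 → 2 → 4 → 16 → 1  — base-16 happy
139: 139 → 185 → 202 → 244 → 241 → 226 → 200 → 208 → 169 → 181 → 146 → 85 → 50 → 13 → 169  — not base-16 happy
140: 140 → 208 → 169 → 181 → 146 → 85 → 50 → 13 → 169  — not base-16 happy
141: 141 → 233 → 277 → 27 → 122 → 149 → 106 → 136 → 128 → 64 → 16 → 1  — base-16 happy
142: 142 → 260 → 17 → 2 → 4 → 16 → 1  — base-16 happy
143: 143 → 289 → 6 → 36 → 20 → 17 → 2 → 4 → 16 → 1  — base-16 happy
base-16 happy: 136, 138, 141, 142, 143

5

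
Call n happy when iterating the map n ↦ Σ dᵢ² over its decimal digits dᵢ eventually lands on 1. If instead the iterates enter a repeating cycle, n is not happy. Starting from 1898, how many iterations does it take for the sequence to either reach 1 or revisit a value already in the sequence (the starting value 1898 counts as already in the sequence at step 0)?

1898 → 1² + 8² + 9² + 8² = 1 + 64 + 81 + 64 = 210
210 → 2² + 1² + 0² = 4 + 1 + 0 = 5
5 → 5² = 25
25 → 2² + 5² = 4 + 25 = 29
29 → 2² + 9² = 4 + 81 = 85
85 → 8² + 5² = 64 + 25 = 89
89 → 8² + 9² = 64 + 81 = 145
145 → 1² + 4² + 5² = 1 + 16 + 25 = 42
42 → 4² + 2² = 16 + 4 = 20
20 → 2² + 0² = 4 + 0 = 4
4 → 4² = 16
16 → 1² + 6² = 1 + 36 = 37
37 → 3² + 7² = 9 + 49 = 58
58 → 5² + 8² = 25 + 64 = 89  — 89 repeats.
That took 14 steps.

14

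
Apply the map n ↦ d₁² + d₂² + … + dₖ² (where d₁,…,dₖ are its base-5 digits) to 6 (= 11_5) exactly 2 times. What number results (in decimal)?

6 = (1,1)_5 → 2
2 = (2)_5 → 4

4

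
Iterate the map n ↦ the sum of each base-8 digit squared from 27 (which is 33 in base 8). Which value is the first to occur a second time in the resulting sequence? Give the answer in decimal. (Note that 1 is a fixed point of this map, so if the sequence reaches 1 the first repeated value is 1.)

27 = (3,3)_8 → 3² + 3² = 18
18 = (2,2)_8 → 2² + 2² = 8
8 = (1,0)_8 → 1² + 0² = 1  — reached the fixed point 1.
1 → 1, so 1 is the first repeated value.

1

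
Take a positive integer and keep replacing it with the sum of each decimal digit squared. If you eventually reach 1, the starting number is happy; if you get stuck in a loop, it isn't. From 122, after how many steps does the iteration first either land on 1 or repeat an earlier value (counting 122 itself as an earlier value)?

13

122 → 9
9 → 81
81 → 65
65 → 61
61 → 37
37 → 58
58 → 89
89 → 145
145 → 42
42 → 20
20 → 4
4 → 16
16 → 37  — 37 repeats.
That took 13 steps.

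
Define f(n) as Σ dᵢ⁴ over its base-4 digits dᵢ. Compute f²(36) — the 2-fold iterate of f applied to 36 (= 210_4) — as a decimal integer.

2

36 = (2,1,0)_4 → 2⁴ + 1⁴ + 0⁴ = 17
17 = (1,0,1)_4 → 1⁴ + 0⁴ + 1⁴ = 2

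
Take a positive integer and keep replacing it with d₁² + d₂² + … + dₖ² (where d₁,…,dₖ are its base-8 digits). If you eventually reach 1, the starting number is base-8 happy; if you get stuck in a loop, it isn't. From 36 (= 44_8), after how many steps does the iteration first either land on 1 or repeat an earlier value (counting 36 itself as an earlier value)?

4

36 = (4,4)_8 → 4² + 4² = 32
32 = (4,0)_8 → 4² + 0² = 16
16 = (2,0)_8 → 2² + 0² = 4
4 = (4)_8 → 4² = 16  — 16 repeats.
That took 4 steps.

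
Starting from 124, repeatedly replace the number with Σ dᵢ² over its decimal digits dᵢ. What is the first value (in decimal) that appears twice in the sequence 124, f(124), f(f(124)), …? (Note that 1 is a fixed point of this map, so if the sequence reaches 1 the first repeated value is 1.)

89

124 → 1² + 2² + 4² = 21
21 → 2² + 1² = 5
5 → 5² = 25
25 → 2² + 5² = 29
29 → 2² + 9² = 85
85 → 8² + 5² = 89
89 → 8² + 9² = 145
145 → 1² + 4² + 5² = 42
42 → 4² + 2² = 20
20 → 2² + 0² = 4
4 → 4² = 16
16 → 1² + 6² = 37
37 → 3² + 7² = 58
58 → 5² + 8² = 89  — 89 already appeared earlier.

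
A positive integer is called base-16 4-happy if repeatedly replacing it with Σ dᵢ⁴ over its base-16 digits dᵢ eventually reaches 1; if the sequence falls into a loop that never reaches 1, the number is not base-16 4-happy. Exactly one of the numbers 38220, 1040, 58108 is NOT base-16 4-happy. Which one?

38220: 38220 → 28178 → 39729 → 21284 → 978 → 28658 → 102562 → 16578 → 21008 → 642 → 4128 → 17 → 2 → 16 → 1  — reaches 1 (base-16 4-happy)
1040: 1040 → 257 → 2 → 16 → 1  — reaches 1 (base-16 4-happy)
58108: 58108 → 109793 → 69154 → 38449 → 7939 → 50707 → 22114 → 3233 → 30737 → 6499 → 7939  — repeats 7939 (not base-16 4-happy)

58108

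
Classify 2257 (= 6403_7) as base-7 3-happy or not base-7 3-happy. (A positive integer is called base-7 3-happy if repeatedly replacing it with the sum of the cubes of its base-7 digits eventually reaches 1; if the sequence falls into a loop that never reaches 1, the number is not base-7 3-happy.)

2257 = (6,4,0,3)_7 → 6³ + 4³ + 0³ + 3³ = 216 + 64 + 0 + 27 = 307
307 = (6,1,6)_7 → 6³ + 1³ + 6³ = 216 + 1 + 216 = 433
433 = (1,1,5,6)_7 → 1³ + 1³ + 5³ + 6³ = 1 + 1 + 125 + 216 = 343
343 = (1,0,0,0)_7 → 1³ + 0³ + 0³ + 0³ = 1 + 0 + 0 + 0 = 1  — reached 1.

base-7 3-happy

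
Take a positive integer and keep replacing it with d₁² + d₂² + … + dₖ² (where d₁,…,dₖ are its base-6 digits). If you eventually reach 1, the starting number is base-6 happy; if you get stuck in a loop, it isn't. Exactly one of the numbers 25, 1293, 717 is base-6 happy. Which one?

25: 25 → 17 → 29 → 41 → 26 → 20 → 13 → 5 → 25  — repeats 25 (not base-6 happy)
1293: 1293 → 84 → 8 → 5 → 25 → 17 → 29 → 41 → 26 → 20 → 13 → 5  — repeats 5 (not base-6 happy)
717: 717 → 44 → 6 → 1  — reaches 1 (base-6 happy)

717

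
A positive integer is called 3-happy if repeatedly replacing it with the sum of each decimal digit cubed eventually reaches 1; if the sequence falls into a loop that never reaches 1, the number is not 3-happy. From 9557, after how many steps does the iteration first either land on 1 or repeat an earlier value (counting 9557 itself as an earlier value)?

10

9557 → 1322
1322 → 44
44 → 128
128 → 521
521 → 134
134 → 92
92 → 737
737 → 713
713 → 371
371 → 371  — 371 repeats.
That took 10 steps.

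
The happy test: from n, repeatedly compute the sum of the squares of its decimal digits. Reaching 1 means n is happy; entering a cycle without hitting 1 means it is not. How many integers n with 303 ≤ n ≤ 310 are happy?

303: 303 → 18 → 65 → 61 → 37 → 58 → 89 → 145 → 42 → 20 → 4 → 16 → 37  — not happy
304: 304 → 25 → 29 → 85 → 89 → 145 → 42 → 20 → 4 → 16 → 37 → 58 → 89  — not happy
305: 305 → 34 → 25 → 29 → 85 → 89 → 145 → 42 → 20 → 4 → 16 → 37 → 58 → 89  — not happy
306: 306 → 45 → 41 → 17 → 50 → 25 → 29 → 85 → 89 → 145 → 42 → 20 → 4 → 16 → 37 → 58 → 89  — not happy
307: 307 → 58 → 89 → 145 → 42 → 20 → 4 → 16 → 37 → 58  — not happy
308: 308 → 73 → 58 → 89 → 145 → 42 → 20 → 4 → 16 → 37 → 58  — not happy
309: 309 → 90 → 81 → 65 → 61 → 37 → 58 → 89 → 145 → 42 → 20 → 4 → 16 → 37  — not happy
310: 310 → 10 → 1  — happy
happy: 310

1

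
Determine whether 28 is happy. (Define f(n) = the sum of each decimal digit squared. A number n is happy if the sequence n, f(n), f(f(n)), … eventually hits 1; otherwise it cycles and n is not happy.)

28 → 2² + 8² = 68
68 → 6² + 8² = 100
100 → 1² + 0² + 0² = 1  — reached 1.

happy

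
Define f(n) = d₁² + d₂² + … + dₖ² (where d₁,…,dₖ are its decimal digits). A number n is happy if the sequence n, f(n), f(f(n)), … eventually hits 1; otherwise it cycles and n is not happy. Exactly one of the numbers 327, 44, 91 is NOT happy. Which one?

327

327: 327 → 62 → 40 → 16 → 37 → 58 → 89 → 145 → 42 → 20 → 4 → 16  — repeats 16 (not happy)
44: 44 → 32 → 13 → 10 → 1  — reaches 1 (happy)
91: 91 → 82 → 68 → 100 → 1  — reaches 1 (happy)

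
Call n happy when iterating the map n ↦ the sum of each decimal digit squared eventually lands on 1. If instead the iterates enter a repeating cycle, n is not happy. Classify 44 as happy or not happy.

happy

44 → 32
32 → 13
13 → 10
10 → 1  — reached 1.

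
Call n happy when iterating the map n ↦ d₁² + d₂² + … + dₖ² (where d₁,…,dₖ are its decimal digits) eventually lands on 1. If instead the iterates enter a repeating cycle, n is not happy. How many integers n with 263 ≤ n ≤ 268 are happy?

1

263: 263 → 49 → 97 → 130 → 10 → 1  — happy
264: 264 → 56 → 61 → 37 → 58 → 89 → 145 → 42 → 20 → 4 → 16 → 37  — not happy
265: 265 → 65 → 61 → 37 → 58 → 89 → 145 → 42 → 20 → 4 → 16 → 37  — not happy
266: 266 → 76 → 85 → 89 → 145 → 42 → 20 → 4 → 16 → 37 → 58 → 89  — not happy
267: 267 → 89 → 145 → 42 → 20 → 4 → 16 → 37 → 58 → 89  — not happy
268: 268 → 104 → 17 → 50 → 25 → 29 → 85 → 89 → 145 → 42 → 20 → 4 → 16 → 37 → 58 → 89  — not happy
happy: 263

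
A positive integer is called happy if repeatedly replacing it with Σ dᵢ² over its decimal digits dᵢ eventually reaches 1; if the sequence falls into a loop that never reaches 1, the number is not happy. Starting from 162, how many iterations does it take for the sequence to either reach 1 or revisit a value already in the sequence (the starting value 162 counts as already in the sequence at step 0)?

162 → 1² + 6² + 2² = 41
41 → 4² + 1² = 17
17 → 1² + 7² = 50
50 → 5² + 0² = 25
25 → 2² + 5² = 29
29 → 2² + 9² = 85
85 → 8² + 5² = 89
89 → 8² + 9² = 145
145 → 1² + 4² + 5² = 42
42 → 4² + 2² = 20
20 → 2² + 0² = 4
4 → 4² = 16
16 → 1² + 6² = 37
37 → 3² + 7² = 58
58 → 5² + 8² = 89  — 89 repeats.
That took 15 steps.

15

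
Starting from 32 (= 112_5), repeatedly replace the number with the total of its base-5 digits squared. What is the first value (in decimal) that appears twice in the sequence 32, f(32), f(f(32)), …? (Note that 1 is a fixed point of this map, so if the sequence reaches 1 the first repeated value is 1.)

32 = (1,1,2)_5 → 1² + 1² + 2² = 1 + 1 + 4 = 6
6 = (1,1)_5 → 1² + 1² = 1 + 1 = 2
2 = (2)_5 → 2² = 4
4 = (4)_5 → 4² = 16
16 = (3,1)_5 → 3² + 1² = 9 + 1 = 10
10 = (2,0)_5 → 2² + 0² = 4 + 0 = 4  — 4 already appeared earlier.

4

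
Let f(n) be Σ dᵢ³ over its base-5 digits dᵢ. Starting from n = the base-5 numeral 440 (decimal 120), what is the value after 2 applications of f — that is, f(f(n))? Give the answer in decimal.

28

120 = (4,4,0)_5 → 4³ + 4³ + 0³ = 128
128 = (1,0,0,3)_5 → 1³ + 0³ + 0³ + 3³ = 28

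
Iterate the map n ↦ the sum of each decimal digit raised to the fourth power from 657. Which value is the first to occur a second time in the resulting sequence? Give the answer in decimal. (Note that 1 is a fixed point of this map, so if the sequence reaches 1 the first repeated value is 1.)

13139

657 → 6⁴ + 5⁴ + 7⁴ = 1296 + 625 + 2401 = 4322
4322 → 4⁴ + 3⁴ + 2⁴ + 2⁴ = 256 + 81 + 16 + 16 = 369
369 → 3⁴ + 6⁴ + 9⁴ = 81 + 1296 + 6561 = 7938
7938 → 7⁴ + 9⁴ + 3⁴ + 8⁴ = 2401 + 6561 + 81 + 4096 = 13139
13139 → 1⁴ + 3⁴ + 1⁴ + 3⁴ + 9⁴ = 1 + 81 + 1 + 81 + 6561 = 6725
6725 → 6⁴ + 7⁴ + 2⁴ + 5⁴ = 1296 + 2401 + 16 + 625 = 4338
4338 → 4⁴ + 3⁴ + 3⁴ + 8⁴ = 256 + 81 + 81 + 4096 = 4514
4514 → 4⁴ + 5⁴ + 1⁴ + 4⁴ = 256 + 625 + 1 + 256 = 1138
1138 → 1⁴ + 1⁴ + 3⁴ + 8⁴ = 1 + 1 + 81 + 4096 = 4179
4179 → 4⁴ + 1⁴ + 7⁴ + 9⁴ = 256 + 1 + 2401 + 6561 = 9219
9219 → 9⁴ + 2⁴ + 1⁴ + 9⁴ = 6561 + 16 + 1 + 6561 = 13139  — 13139 already appeared earlier.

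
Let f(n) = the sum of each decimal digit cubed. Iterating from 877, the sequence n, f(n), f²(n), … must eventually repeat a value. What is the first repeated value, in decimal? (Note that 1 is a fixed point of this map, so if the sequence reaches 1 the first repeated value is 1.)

877 → 8³ + 7³ + 7³ = 512 + 343 + 343 = 1198
1198 → 1³ + 1³ + 9³ + 8³ = 1 + 1 + 729 + 512 = 1243
1243 → 1³ + 2³ + 4³ + 3³ = 1 + 8 + 64 + 27 = 100
100 → 1³ + 0³ + 0³ = 1 + 0 + 0 = 1  — reached the fixed point 1.
1 → 1, so 1 is the first repeated value.

1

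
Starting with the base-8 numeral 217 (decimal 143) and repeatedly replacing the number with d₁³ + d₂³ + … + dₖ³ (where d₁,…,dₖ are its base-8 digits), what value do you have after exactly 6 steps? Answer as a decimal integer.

559

143 = (2,1,7)_8 → 2³ + 1³ + 7³ = 8 + 1 + 343 = 352
352 = (5,4,0)_8 → 5³ + 4³ + 0³ = 125 + 64 + 0 = 189
189 = (2,7,5)_8 → 2³ + 7³ + 5³ = 8 + 343 + 125 = 476
476 = (7,3,4)_8 → 7³ + 3³ + 4³ = 343 + 27 + 64 = 434
434 = (6,6,2)_8 → 6³ + 6³ + 2³ = 216 + 216 + 8 = 440
440 = (6,7,0)_8 → 6³ + 7³ + 0³ = 216 + 343 + 0 = 559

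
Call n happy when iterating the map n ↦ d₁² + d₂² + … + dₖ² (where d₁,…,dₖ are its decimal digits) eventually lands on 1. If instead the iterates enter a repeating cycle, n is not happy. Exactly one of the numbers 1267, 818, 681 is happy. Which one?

1267: 1267 → 90 → 81 → 65 → 61 → 37 → 58 → 89 → 145 → 42 → 20 → 4 → 16 → 37  — repeats 37 (not happy)
818: 818 → 129 → 86 → 100 → 1  — reaches 1 (happy)
681: 681 → 101 → 2 → 4 → 16 → 37 → 58 → 89 → 145 → 42 → 20 → 4  — repeats 4 (not happy)

818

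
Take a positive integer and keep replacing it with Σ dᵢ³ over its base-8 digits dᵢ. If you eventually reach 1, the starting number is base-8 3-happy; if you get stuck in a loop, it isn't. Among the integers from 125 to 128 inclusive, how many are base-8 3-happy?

1

125: 125 → 469 → 476 → 434 → 440 → 559 → 469  (repeats 469)
126: 126 → 560 → 217 → 55 → 559 → 469 → 476 → 434 → 440 → 559  (repeats 559)
127: 127 → 687 → 477 → 495 → 811 → 217 → 55 → 559 → 469 → 476 → 434 → 440 → 559  (repeats 559)
128: 128 → 8 → 1  (reaches 1)
base-8 3-happy: 128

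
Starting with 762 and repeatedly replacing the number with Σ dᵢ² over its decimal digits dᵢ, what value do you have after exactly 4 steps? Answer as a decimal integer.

762 → 7² + 6² + 2² = 89
89 → 8² + 9² = 145
145 → 1² + 4² + 5² = 42
42 → 4² + 2² = 20

20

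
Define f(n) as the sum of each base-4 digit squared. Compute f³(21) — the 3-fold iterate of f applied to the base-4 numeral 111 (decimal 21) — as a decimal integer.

5

21 = (1,1,1)_4 → 1² + 1² + 1² = 1 + 1 + 1 = 3
3 = (3)_4 → 3² = 9
9 = (2,1)_4 → 2² + 1² = 4 + 1 = 5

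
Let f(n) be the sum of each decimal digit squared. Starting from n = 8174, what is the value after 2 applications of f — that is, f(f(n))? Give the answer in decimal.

8174 → 8² + 1² + 7² + 4² = 130
130 → 1² + 3² + 0² = 10

10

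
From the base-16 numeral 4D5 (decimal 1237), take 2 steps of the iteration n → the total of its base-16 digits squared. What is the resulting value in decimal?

173

1237 = (4,13,5)_16 → 4² + 13² + 5² = 16 + 169 + 25 = 210
210 = (13,2)_16 → 13² + 2² = 169 + 4 = 173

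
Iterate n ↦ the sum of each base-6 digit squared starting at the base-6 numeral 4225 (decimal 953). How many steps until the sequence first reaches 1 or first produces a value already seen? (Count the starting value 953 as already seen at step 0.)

953 = (4,2,2,5)_6 → 4² + 2² + 2² + 5² = 16 + 4 + 4 + 25 = 49
49 = (1,2,1)_6 → 1² + 2² + 1² = 1 + 4 + 1 = 6
6 = (1,0)_6 → 1² + 0² = 1 + 0 = 1  — reached 1.
That took 3 steps.

3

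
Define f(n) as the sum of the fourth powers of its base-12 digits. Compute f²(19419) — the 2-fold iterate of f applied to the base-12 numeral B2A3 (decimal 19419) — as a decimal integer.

19419 = (11,2,10,3)_12 → 24738
24738 = (1,2,3,9,6)_12 → 7955

7955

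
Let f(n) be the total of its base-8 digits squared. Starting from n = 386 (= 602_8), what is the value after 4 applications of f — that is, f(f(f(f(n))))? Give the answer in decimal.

5

386 = (6,0,2)_8 → 6² + 0² + 2² = 36 + 0 + 4 = 40
40 = (5,0)_8 → 5² + 0² = 25 + 0 = 25
25 = (3,1)_8 → 3² + 1² = 9 + 1 = 10
10 = (1,2)_8 → 1² + 2² = 1 + 4 = 5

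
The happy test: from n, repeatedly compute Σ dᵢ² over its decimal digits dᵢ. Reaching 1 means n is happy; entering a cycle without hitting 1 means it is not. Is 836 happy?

happy

836 → 8² + 3² + 6² = 64 + 9 + 36 = 109
109 → 1² + 0² + 9² = 1 + 0 + 81 = 82
82 → 8² + 2² = 64 + 4 = 68
68 → 6² + 8² = 36 + 64 = 100
100 → 1² + 0² + 0² = 1 + 0 + 0 = 1  — reached 1.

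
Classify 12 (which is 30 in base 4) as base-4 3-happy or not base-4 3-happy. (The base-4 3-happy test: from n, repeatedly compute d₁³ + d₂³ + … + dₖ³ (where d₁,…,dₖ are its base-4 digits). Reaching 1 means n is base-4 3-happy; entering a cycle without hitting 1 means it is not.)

not base-4 3-happy

12 = (3,0)_4 → 3³ + 0³ = 27 + 0 = 27
27 = (1,2,3)_4 → 1³ + 2³ + 3³ = 1 + 8 + 27 = 36
36 = (2,1,0)_4 → 2³ + 1³ + 0³ = 8 + 1 + 0 = 9
9 = (2,1)_4 → 2³ + 1³ = 8 + 1 = 9  — 9 already seen; the sequence cycles without reaching 1.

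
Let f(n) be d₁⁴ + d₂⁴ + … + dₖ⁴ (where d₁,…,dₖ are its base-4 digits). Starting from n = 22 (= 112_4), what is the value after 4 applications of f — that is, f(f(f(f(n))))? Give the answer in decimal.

22 = (1,1,2)_4 → 1⁴ + 1⁴ + 2⁴ = 1 + 1 + 16 = 18
18 = (1,0,2)_4 → 1⁴ + 0⁴ + 2⁴ = 1 + 0 + 16 = 17
17 = (1,0,1)_4 → 1⁴ + 0⁴ + 1⁴ = 1 + 0 + 1 = 2
2 = (2)_4 → 2⁴ = 16

16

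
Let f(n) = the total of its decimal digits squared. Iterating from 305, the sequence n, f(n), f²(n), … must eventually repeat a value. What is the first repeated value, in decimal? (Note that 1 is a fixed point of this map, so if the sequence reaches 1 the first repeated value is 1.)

305 → 3² + 0² + 5² = 9 + 0 + 25 = 34
34 → 3² + 4² = 9 + 16 = 25
25 → 2² + 5² = 4 + 25 = 29
29 → 2² + 9² = 4 + 81 = 85
85 → 8² + 5² = 64 + 25 = 89
89 → 8² + 9² = 64 + 81 = 145
145 → 1² + 4² + 5² = 1 + 16 + 25 = 42
42 → 4² + 2² = 16 + 4 = 20
20 → 2² + 0² = 4 + 0 = 4
4 → 4² = 16
16 → 1² + 6² = 1 + 36 = 37
37 → 3² + 7² = 9 + 49 = 58
58 → 5² + 8² = 25 + 64 = 89  — 89 already appeared earlier.

89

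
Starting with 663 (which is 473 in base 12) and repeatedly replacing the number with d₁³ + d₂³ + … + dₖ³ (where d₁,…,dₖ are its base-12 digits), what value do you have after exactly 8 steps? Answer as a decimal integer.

190

663 = (4,7,3)_12 → 4³ + 7³ + 3³ = 434
434 = (3,0,2)_12 → 3³ + 0³ + 2³ = 35
35 = (2,11)_12 → 2³ + 11³ = 1339
1339 = (9,3,7)_12 → 9³ + 3³ + 7³ = 1099
1099 = (7,7,7)_12 → 7³ + 7³ + 7³ = 1029
1029 = (7,1,9)_12 → 7³ + 1³ + 9³ = 1073
1073 = (7,5,5)_12 → 7³ + 5³ + 5³ = 593
593 = (4,1,5)_12 → 4³ + 1³ + 5³ = 190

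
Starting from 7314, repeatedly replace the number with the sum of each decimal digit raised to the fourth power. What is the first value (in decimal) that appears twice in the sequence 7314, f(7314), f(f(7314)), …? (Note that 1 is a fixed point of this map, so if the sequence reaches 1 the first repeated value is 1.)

8208

7314 → 7⁴ + 3⁴ + 1⁴ + 4⁴ = 2401 + 81 + 1 + 256 = 2739
2739 → 2⁴ + 7⁴ + 3⁴ + 9⁴ = 16 + 2401 + 81 + 6561 = 9059
9059 → 9⁴ + 0⁴ + 5⁴ + 9⁴ = 6561 + 0 + 625 + 6561 = 13747
13747 → 1⁴ + 3⁴ + 7⁴ + 4⁴ + 7⁴ = 1 + 81 + 2401 + 256 + 2401 = 5140
5140 → 5⁴ + 1⁴ + 4⁴ + 0⁴ = 625 + 1 + 256 + 0 = 882
882 → 8⁴ + 8⁴ + 2⁴ = 4096 + 4096 + 16 = 8208
8208 → 8⁴ + 2⁴ + 0⁴ + 8⁴ = 4096 + 16 + 0 + 4096 = 8208  — 8208 already appeared earlier.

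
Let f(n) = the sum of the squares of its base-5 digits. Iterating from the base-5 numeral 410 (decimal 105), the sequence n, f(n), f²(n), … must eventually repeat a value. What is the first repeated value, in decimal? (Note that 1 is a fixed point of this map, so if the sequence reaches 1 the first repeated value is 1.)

13

105 = (4,1,0)_5 → 4² + 1² + 0² = 16 + 1 + 0 = 17
17 = (3,2)_5 → 3² + 2² = 9 + 4 = 13
13 = (2,3)_5 → 2² + 3² = 4 + 9 = 13  — 13 already appeared earlier.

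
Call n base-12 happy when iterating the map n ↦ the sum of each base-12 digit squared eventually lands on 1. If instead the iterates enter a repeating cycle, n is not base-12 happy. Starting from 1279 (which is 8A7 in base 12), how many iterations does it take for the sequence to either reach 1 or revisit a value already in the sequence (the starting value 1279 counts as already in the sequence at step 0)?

6

1279 = (8,10,7)_12 → 213
213 = (1,5,9)_12 → 107
107 = (8,11)_12 → 185
185 = (1,3,5)_12 → 35
35 = (2,11)_12 → 125
125 = (10,5)_12 → 125  — 125 repeats.
That took 6 steps.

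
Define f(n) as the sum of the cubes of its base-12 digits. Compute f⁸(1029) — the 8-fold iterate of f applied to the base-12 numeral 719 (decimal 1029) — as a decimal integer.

1029 = (7,1,9)_12 → 7³ + 1³ + 9³ = 343 + 1 + 729 = 1073
1073 = (7,5,5)_12 → 7³ + 5³ + 5³ = 343 + 125 + 125 = 593
593 = (4,1,5)_12 → 4³ + 1³ + 5³ = 64 + 1 + 125 = 190
190 = (1,3,10)_12 → 1³ + 3³ + 10³ = 1 + 27 + 1000 = 1028
1028 = (7,1,8)_12 → 7³ + 1³ + 8³ = 343 + 1 + 512 = 856
856 = (5,11,4)_12 → 5³ + 11³ + 4³ = 125 + 1331 + 64 = 1520
1520 = (10,6,8)_12 → 10³ + 6³ + 8³ = 1000 + 216 + 512 = 1728
1728 = (1,0,0,0)_12 → 1³ + 0³ + 0³ + 0³ = 1 + 0 + 0 + 0 = 1

1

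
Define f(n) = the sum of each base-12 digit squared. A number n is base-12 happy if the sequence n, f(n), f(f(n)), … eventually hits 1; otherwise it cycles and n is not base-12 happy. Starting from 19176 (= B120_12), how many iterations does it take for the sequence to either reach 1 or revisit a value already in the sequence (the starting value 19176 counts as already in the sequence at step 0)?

19176 = (11,1,2,0)_12 → 11² + 1² + 2² + 0² = 121 + 1 + 4 + 0 = 126
126 = (10,6)_12 → 10² + 6² = 100 + 36 = 136
136 = (11,4)_12 → 11² + 4² = 121 + 16 = 137
137 = (11,5)_12 → 11² + 5² = 121 + 25 = 146
146 = (1,0,2)_12 → 1² + 0² + 2² = 1 + 0 + 4 = 5
5 = (5)_12 → 5² = 25
25 = (2,1)_12 → 2² + 1² = 4 + 1 = 5  — 5 repeats.
That took 7 steps.

7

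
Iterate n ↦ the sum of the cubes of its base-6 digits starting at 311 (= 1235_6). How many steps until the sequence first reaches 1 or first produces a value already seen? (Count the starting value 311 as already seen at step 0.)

8

311 = (1,2,3,5)_6 → 1³ + 2³ + 3³ + 5³ = 1 + 8 + 27 + 125 = 161
161 = (4,2,5)_6 → 4³ + 2³ + 5³ = 64 + 8 + 125 = 197
197 = (5,2,5)_6 → 5³ + 2³ + 5³ = 125 + 8 + 125 = 258
258 = (1,1,1,0)_6 → 1³ + 1³ + 1³ + 0³ = 1 + 1 + 1 + 0 = 3
3 = (3)_6 → 3³ = 27
27 = (4,3)_6 → 4³ + 3³ = 64 + 27 = 91
91 = (2,3,1)_6 → 2³ + 3³ + 1³ = 8 + 27 + 1 = 36
36 = (1,0,0)_6 → 1³ + 0³ + 0³ = 1 + 0 + 0 = 1  — reached 1.
That took 8 steps.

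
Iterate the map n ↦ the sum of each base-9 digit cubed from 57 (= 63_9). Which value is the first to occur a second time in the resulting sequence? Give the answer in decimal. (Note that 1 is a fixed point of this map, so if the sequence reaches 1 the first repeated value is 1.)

57 = (6,3)_9 → 6³ + 3³ = 216 + 27 = 243
243 = (3,0,0)_9 → 3³ + 0³ + 0³ = 27 + 0 + 0 = 27
27 = (3,0)_9 → 3³ + 0³ = 27 + 0 = 27  — 27 already appeared earlier.

27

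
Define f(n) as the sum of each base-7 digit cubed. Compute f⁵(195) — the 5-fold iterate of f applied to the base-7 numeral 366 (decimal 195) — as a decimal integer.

195 = (3,6,6)_7 → 3³ + 6³ + 6³ = 27 + 216 + 216 = 459
459 = (1,2,2,4)_7 → 1³ + 2³ + 2³ + 4³ = 1 + 8 + 8 + 64 = 81
81 = (1,4,4)_7 → 1³ + 4³ + 4³ = 1 + 64 + 64 = 129
129 = (2,4,3)_7 → 2³ + 4³ + 3³ = 8 + 64 + 27 = 99
99 = (2,0,1)_7 → 2³ + 0³ + 1³ = 8 + 0 + 1 = 9

9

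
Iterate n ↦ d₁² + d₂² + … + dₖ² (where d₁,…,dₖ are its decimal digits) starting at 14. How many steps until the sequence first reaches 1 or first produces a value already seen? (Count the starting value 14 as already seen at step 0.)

14

14 → 17
17 → 50
50 → 25
25 → 29
29 → 85
85 → 89
89 → 145
145 → 42
42 → 20
20 → 4
4 → 16
16 → 37
37 → 58
58 → 89  — 89 repeats.
That took 14 steps.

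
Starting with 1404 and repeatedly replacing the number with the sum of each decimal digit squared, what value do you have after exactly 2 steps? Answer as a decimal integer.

1404 → 33
33 → 18

18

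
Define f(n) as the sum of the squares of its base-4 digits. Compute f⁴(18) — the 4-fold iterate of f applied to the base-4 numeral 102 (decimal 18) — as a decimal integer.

18 = (1,0,2)_4 → 5
5 = (1,1)_4 → 2
2 = (2)_4 → 4
4 = (1,0)_4 → 1

1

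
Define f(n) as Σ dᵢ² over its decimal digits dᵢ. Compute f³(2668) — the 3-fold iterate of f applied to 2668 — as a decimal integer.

50

2668 → 2² + 6² + 6² + 8² = 140
140 → 1² + 4² + 0² = 17
17 → 1² + 7² = 50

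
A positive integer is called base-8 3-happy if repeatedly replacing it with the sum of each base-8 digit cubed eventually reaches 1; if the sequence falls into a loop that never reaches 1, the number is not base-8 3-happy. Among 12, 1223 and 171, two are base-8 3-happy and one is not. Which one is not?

12: 12 → 65 → 2 → 8 → 1  — reaches 1 (base-8 3-happy)
1223: 1223 → 378 → 476 → 434 → 440 → 559 → 469 → 476  — repeats 476 (not base-8 3-happy)
171: 171 → 160 → 72 → 2 → 8 → 1  — reaches 1 (base-8 3-happy)

1223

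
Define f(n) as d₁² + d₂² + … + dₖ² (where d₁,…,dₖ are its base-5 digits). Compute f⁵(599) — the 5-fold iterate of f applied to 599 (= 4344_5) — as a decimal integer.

13

599 = (4,3,4,4)_5 → 4² + 3² + 4² + 4² = 57
57 = (2,1,2)_5 → 2² + 1² + 2² = 9
9 = (1,4)_5 → 1² + 4² = 17
17 = (3,2)_5 → 3² + 2² = 13
13 = (2,3)_5 → 2² + 3² = 13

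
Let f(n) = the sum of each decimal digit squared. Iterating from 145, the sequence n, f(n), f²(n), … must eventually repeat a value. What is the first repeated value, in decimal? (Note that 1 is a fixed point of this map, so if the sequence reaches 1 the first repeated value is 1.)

145

145 → 1² + 4² + 5² = 42
42 → 4² + 2² = 20
20 → 2² + 0² = 4
4 → 4² = 16
16 → 1² + 6² = 37
37 → 3² + 7² = 58
58 → 5² + 8² = 89
89 → 8² + 9² = 145  — 145 already appeared earlier.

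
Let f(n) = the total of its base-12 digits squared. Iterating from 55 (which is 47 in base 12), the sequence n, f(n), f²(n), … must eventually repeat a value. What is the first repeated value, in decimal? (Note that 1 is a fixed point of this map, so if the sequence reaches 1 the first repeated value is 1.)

55 = (4,7)_12 → 4² + 7² = 16 + 49 = 65
65 = (5,5)_12 → 5² + 5² = 25 + 25 = 50
50 = (4,2)_12 → 4² + 2² = 16 + 4 = 20
20 = (1,8)_12 → 1² + 8² = 1 + 64 = 65  — 65 already appeared earlier.

65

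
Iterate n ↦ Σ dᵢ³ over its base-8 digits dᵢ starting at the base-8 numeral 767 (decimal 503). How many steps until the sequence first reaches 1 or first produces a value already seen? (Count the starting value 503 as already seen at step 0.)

503 = (7,6,7)_8 → 902
902 = (1,6,0,6)_8 → 433
433 = (6,6,1)_8 → 433  — 433 repeats.
That took 3 steps.

3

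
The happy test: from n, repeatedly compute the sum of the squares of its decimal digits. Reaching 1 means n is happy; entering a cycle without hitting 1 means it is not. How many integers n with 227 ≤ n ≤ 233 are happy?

1

227: 227 → 57 → 74 → 65 → 61 → 37 → 58 → 89 → 145 → 42 → 20 → 4 → 16 → 37  — not happy
228: 228 → 72 → 53 → 34 → 25 → 29 → 85 → 89 → 145 → 42 → 20 → 4 → 16 → 37 → 58 → 89  — not happy
229: 229 → 89 → 145 → 42 → 20 → 4 → 16 → 37 → 58 → 89  — not happy
230: 230 → 13 → 10 → 1  — happy
231: 231 → 14 → 17 → 50 → 25 → 29 → 85 → 89 → 145 → 42 → 20 → 4 → 16 → 37 → 58 → 89  — not happy
232: 232 → 17 → 50 → 25 → 29 → 85 → 89 → 145 → 42 → 20 → 4 → 16 → 37 → 58 → 89  — not happy
233: 233 → 22 → 8 → 64 → 52 → 29 → 85 → 89 → 145 → 42 → 20 → 4 → 16 → 37 → 58 → 89  — not happy
happy: 230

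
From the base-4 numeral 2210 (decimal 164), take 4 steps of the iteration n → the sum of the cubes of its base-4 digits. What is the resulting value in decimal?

164 = (2,2,1,0)_4 → 2³ + 2³ + 1³ + 0³ = 17
17 = (1,0,1)_4 → 1³ + 0³ + 1³ = 2
2 = (2)_4 → 2³ = 8
8 = (2,0)_4 → 2³ + 0³ = 8

8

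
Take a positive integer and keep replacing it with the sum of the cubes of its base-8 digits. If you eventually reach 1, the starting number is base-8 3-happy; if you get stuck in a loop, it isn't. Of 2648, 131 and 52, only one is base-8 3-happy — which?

2648: 2648 → 153 → 36 → 128 → 8 → 1  — reaches 1 (base-8 3-happy)
131: 131 → 35 → 91 → 55 → 559 → 469 → 476 → 434 → 440 → 559  — repeats 559 (not base-8 3-happy)
52: 52 → 280 → 91 → 55 → 559 → 469 → 476 → 434 → 440 → 559  — repeats 559 (not base-8 3-happy)

2648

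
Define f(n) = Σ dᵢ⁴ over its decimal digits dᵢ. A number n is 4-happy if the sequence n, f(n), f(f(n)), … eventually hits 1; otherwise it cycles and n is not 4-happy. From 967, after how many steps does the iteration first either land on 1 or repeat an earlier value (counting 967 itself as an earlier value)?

967 → 9⁴ + 6⁴ + 7⁴ = 10258
10258 → 1⁴ + 0⁴ + 2⁴ + 5⁴ + 8⁴ = 4738
4738 → 4⁴ + 7⁴ + 3⁴ + 8⁴ = 6834
6834 → 6⁴ + 8⁴ + 3⁴ + 4⁴ = 5729
5729 → 5⁴ + 7⁴ + 2⁴ + 9⁴ = 9603
9603 → 9⁴ + 6⁴ + 0⁴ + 3⁴ = 7938
7938 → 7⁴ + 9⁴ + 3⁴ + 8⁴ = 13139
13139 → 1⁴ + 3⁴ + 1⁴ + 3⁴ + 9⁴ = 6725
6725 → 6⁴ + 7⁴ + 2⁴ + 5⁴ = 4338
4338 → 4⁴ + 3⁴ + 3⁴ + 8⁴ = 4514
4514 → 4⁴ + 5⁴ + 1⁴ + 4⁴ = 1138
1138 → 1⁴ + 1⁴ + 3⁴ + 8⁴ = 4179
4179 → 4⁴ + 1⁴ + 7⁴ + 9⁴ = 9219
9219 → 9⁴ + 2⁴ + 1⁴ + 9⁴ = 13139  — 13139 repeats.
That took 14 steps.

14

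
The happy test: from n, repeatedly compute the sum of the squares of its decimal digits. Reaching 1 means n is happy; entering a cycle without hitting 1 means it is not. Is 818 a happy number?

happy

818 → 8² + 1² + 8² = 129
129 → 1² + 2² + 9² = 86
86 → 8² + 6² = 100
100 → 1² + 0² + 0² = 1  — reached 1.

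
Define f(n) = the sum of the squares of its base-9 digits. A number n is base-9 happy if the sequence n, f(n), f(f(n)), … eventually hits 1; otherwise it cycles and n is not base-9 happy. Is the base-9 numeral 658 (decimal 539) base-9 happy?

539 = (6,5,8)_9 → 6² + 5² + 8² = 125
125 = (1,4,8)_9 → 1² + 4² + 8² = 81
81 = (1,0,0)_9 → 1² + 0² + 0² = 1  — reached 1.

base-9 happy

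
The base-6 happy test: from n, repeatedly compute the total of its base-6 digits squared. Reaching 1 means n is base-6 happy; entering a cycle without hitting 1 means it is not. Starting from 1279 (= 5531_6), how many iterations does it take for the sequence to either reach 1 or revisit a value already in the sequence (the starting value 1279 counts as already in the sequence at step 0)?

1279 = (5,5,3,1)_6 → 5² + 5² + 3² + 1² = 25 + 25 + 9 + 1 = 60
60 = (1,4,0)_6 → 1² + 4² + 0² = 1 + 16 + 0 = 17
17 = (2,5)_6 → 2² + 5² = 4 + 25 = 29
29 = (4,5)_6 → 4² + 5² = 16 + 25 = 41
41 = (1,0,5)_6 → 1² + 0² + 5² = 1 + 0 + 25 = 26
26 = (4,2)_6 → 4² + 2² = 16 + 4 = 20
20 = (3,2)_6 → 3² + 2² = 9 + 4 = 13
13 = (2,1)_6 → 2² + 1² = 4 + 1 = 5
5 = (5)_6 → 5² = 25
25 = (4,1)_6 → 4² + 1² = 16 + 1 = 17  — 17 repeats.
That took 10 steps.

10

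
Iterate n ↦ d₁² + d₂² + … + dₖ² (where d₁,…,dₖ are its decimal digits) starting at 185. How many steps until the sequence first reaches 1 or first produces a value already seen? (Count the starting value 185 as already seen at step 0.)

185 → 1² + 8² + 5² = 1 + 64 + 25 = 90
90 → 9² + 0² = 81 + 0 = 81
81 → 8² + 1² = 64 + 1 = 65
65 → 6² + 5² = 36 + 25 = 61
61 → 6² + 1² = 36 + 1 = 37
37 → 3² + 7² = 9 + 49 = 58
58 → 5² + 8² = 25 + 64 = 89
89 → 8² + 9² = 64 + 81 = 145
145 → 1² + 4² + 5² = 1 + 16 + 25 = 42
42 → 4² + 2² = 16 + 4 = 20
20 → 2² + 0² = 4 + 0 = 4
4 → 4² = 16
16 → 1² + 6² = 1 + 36 = 37  — 37 repeats.
That took 13 steps.

13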